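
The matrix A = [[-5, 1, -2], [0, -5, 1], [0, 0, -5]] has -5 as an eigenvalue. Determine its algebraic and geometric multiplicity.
algebraic multiplicity 3, geometric multiplicity 1

The characteristic polynomial is (x + 5)^3, so the factor x + 5 appears with exponent 3: the algebraic multiplicity is 3.

rank(A + 5I) = 2, so the eigenspace has dimension 3 - 2 = 1: the geometric multiplicity is 1.

Since 1 < 3, A is not diagonalizable.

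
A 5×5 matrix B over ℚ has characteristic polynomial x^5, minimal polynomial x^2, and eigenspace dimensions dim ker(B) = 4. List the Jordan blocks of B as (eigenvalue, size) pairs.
Jordan blocks: (0, 2), (0, 1), (0, 1), (0, 1)

λ = 0: algebraic multiplicity 5 (exponent in χ_B), largest block size 2 (exponent in m_B), 4 blocks (geometric multiplicity). These force block sizes [2, 1, 1, 1].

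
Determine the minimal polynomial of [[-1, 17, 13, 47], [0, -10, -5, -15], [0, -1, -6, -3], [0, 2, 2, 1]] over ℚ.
The characteristic polynomial factors as (x + 1)(x + 5)^3. The minimal polynomial is ∏(x - λ)^{k_λ} where k_λ is the size of the largest Jordan block at λ.

For λ = -5: rank(A + 5I) = 2, and the largest Jordan block has size 2 (the smallest k with rank((A + 5I)^k) = rank((A + 5I)^(k+1))).
For λ = -1: rank(A + I) = 3, and the largest Jordan block has size 1 (the smallest k with rank((A + I)^k) = rank((A + I)^(k+1))).

So m_A(x) = (x + 1)(x + 5)^2.

m_A(x) = (x + 1)(x + 5)^2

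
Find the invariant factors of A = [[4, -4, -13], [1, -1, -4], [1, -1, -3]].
x^3

The Jordan structure of A has elementary divisors x^3. Arranging the block sizes at each eigenvalue in decreasing order and taking row products gives the invariant factors.

Invariant factors (smallest first, each dividing the next): x^3.

Check: the last factor x^3 is the minimal polynomial, and the product x^3 is the characteristic polynomial.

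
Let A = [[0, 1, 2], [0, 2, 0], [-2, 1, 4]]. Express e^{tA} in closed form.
A has Jordan form J = [[2, 1, 0], [0, 2, 0], [0, 0, 2]] with A = PJP^{-1}, so e^{tA} = P e^{tJ} P^{-1}.

For a Jordan block J_k(λ), e^{tJ_k(λ)} = e^{λt} · (I + tN + t^2 N^2/2! + ... + t^{k-1} N^{k-1}/(k-1)!) where N is the nilpotent superdiagonal part.

Assembling the blocks and conjugating back gives the entries of e^{tA} as shown above.

e^{tA} = [[(1 - 2*t)*e^{2*t}, t*e^{2*t}, 2*t*e^{2*t}], [0, e^{2*t}, 0], [-2*t*e^{2*t}, t*e^{2*t}, (2*t + 1)*e^{2*t}]]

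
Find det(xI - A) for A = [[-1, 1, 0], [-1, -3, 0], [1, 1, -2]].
χ_A(x) = (x + 2)^3

xI - A = [[x + 1, -1, 0], [1, x + 3, 0], [-1, -1, x + 2]].

Expanding det(xI - A) along the first row:
det(xI - A) = + (x + 1)·det([[x + 3, 0], [-1, x + 2]]) - (-1)·det([[1, 0], [-1, x + 2]]) + (0)·det([[1, x + 3], [-1, -1]]).

Evaluating gives χ_A(x) = x^3 + 6x^2 + 12x + 8 = (x + 2)^3.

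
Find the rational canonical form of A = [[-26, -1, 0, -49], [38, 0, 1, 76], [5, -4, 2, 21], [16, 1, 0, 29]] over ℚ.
The invariant factors of A (the non-unit diagonal entries of the Smith normal form of xI - A over ℚ[x]) are (x - 5)(x^3 + 2x - 2), each dividing the next. The characteristic polynomial is their product, (x - 5)(x^3 + 2x - 2).

The rational canonical form is the block-diagonal matrix of companion matrices C(f_i):
R = [[0, 0, 0, -10], [1, 0, 0, 12], [0, 1, 0, -2], [0, 0, 1, 5]].

Note the characteristic polynomial does not split into linear factors over ℚ, so A has no Jordan form over ℚ; the rational canonical form exists over any field.

R = [[0, 0, 0, -10], [1, 0, 0, 12], [0, 1, 0, -2], [0, 0, 1, 5]]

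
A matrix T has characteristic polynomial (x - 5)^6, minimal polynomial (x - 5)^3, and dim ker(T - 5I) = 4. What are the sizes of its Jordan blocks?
Jordan blocks: (5, 3), (5, 1), (5, 1), (5, 1)

λ = 5: algebraic multiplicity 6 (exponent in χ_T), largest block size 3 (exponent in m_T), 4 blocks (geometric multiplicity). These force block sizes [3, 1, 1, 1].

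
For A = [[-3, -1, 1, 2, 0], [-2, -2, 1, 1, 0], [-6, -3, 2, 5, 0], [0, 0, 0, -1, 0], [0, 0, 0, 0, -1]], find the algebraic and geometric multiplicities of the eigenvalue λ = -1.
The characteristic polynomial is (x + 1)^5, so the factor x + 1 appears with exponent 5: the algebraic multiplicity is 5.

rank(A + I) = 2, so the eigenspace has dimension 5 - 2 = 3: the geometric multiplicity is 3.

Since 3 < 5, A is not diagonalizable.

algebraic multiplicity 5, geometric multiplicity 3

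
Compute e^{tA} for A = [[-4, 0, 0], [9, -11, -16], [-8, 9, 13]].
e^{tA} = [[e^{-4*t}, 0, 0], [((4*t + 1)*e^{5*t} - 1)*e^{-4*t}, (1 - 12*t)*e^{t}, -16*t*e^{t}], [(-(3*t + 1)*e^{5*t} + 1)*e^{-4*t}, 9*t*e^{t}, (12*t + 1)*e^{t}]]

A has Jordan form J = [[-4, 0, 0], [0, 1, 1], [0, 0, 1]] with A = PJP^{-1}, so e^{tA} = P e^{tJ} P^{-1}.

For a Jordan block J_k(λ), e^{tJ_k(λ)} = e^{λt} · (I + tN + t^2 N^2/2! + ... + t^{k-1} N^{k-1}/(k-1)!) where N is the nilpotent superdiagonal part.

Assembling the blocks and conjugating back gives the entries of e^{tA} as shown above.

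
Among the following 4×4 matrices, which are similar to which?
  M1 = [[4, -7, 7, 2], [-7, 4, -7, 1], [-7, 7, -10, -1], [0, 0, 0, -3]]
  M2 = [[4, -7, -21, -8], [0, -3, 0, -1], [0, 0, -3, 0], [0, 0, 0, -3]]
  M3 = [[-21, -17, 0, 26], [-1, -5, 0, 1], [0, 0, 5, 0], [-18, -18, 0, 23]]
2 classes: {M1, M2}, {M3}

Characteristic polynomials: χ_{M1} = (x - 4)(x + 3)^3, χ_{M2} = (x - 4)(x + 3)^3, χ_{M3} = (x - 5)^2(x + 4)^2.

{M1, M2}: invariant factors x + 3, (x - 4)(x + 3)^2.

{M3}: invariant factors x - 5, (x - 5)(x + 4)^2.

Matrices are similar if and only if their invariant-factor lists agree; the partition into similarity classes is {M1, M2}, {M3}.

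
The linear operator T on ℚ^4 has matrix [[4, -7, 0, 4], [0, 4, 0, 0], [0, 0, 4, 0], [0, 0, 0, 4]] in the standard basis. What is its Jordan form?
J = [[4, 1, 0, 0], [0, 4, 0, 0], [0, 0, 4, 0], [0, 0, 0, 4]]

The characteristic polynomial is det(xI - A) = (x - 4)^4, so the eigenvalues are 4 (algebraic multiplicity 4).

For λ = 4: rank(A - 4I) = 1, rank((A - 4I)^2) = 0. The eigenspace has dimension 4 - 1 = 3, so there are 3 Jordan blocks; the rank sequence gives block sizes [2, 1, 1].

Assembling the blocks gives the Jordan form J above.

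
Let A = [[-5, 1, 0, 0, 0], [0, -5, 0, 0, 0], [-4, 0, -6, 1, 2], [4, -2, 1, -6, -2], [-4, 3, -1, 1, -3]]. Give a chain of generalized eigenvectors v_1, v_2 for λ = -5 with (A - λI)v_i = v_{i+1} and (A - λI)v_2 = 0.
We seek v_1 ∈ ker((A + 5I)^2) \ ker(A + 5I), then set v_{i+1} = (A + 5I) v_i.

One such chain is v_1 = [[0, 1, 0, 0, 0]]^T, v_2 = [[1, 0, 0, -2, 3]]^T. Check: (A + 5I) v_2 = [[0, 0, 0, 0, 0]]^T = 0.

v_1 = [[0, 1, 0, 0, 0]]^T, v_2 = [[1, 0, 0, -2, 3]]^T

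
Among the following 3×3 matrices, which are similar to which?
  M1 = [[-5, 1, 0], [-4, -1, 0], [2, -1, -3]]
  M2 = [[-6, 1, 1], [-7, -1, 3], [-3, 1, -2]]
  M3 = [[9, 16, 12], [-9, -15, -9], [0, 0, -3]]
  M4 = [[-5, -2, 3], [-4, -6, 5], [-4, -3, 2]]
2 classes: {M1, M3}, {M2, M4}

Characteristic polynomials: χ_{M1} = (x + 3)^3, χ_{M2} = (x + 3)^3, χ_{M3} = (x + 3)^3, χ_{M4} = (x + 3)^3.

{M1, M3}: invariant factors x + 3, (x + 3)^2.

{M2, M4}: invariant factors (x + 3)^3.

Matrices are similar if and only if their invariant-factor lists agree; the partition into similarity classes is {M1, M3}, {M2, M4}.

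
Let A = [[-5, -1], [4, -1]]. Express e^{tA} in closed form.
e^{tA} = [[(1 - 2*t)*e^{-3*t}, -t*e^{-3*t}], [4*t*e^{-3*t}, (2*t + 1)*e^{-3*t}]]

A has Jordan form J = [[-3, 1], [0, -3]] with A = PJP^{-1}, so e^{tA} = P e^{tJ} P^{-1}.

For a Jordan block J_k(λ), e^{tJ_k(λ)} = e^{λt} · (I + tN + t^2 N^2/2! + ... + t^{k-1} N^{k-1}/(k-1)!) where N is the nilpotent superdiagonal part.

Assembling the blocks and conjugating back gives the entries of e^{tA} as shown above.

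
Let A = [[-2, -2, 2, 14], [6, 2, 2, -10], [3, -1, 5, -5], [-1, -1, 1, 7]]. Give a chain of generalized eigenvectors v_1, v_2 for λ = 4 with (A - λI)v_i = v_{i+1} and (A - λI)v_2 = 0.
v_1 = [[6, 5, 1, 3]]^T, v_2 = [[-2, -2, -1, -1]]^T

We seek v_1 ∈ ker((A - 4I)^2) \ ker(A - 4I), then set v_{i+1} = (A - 4I) v_i.

One such chain is v_1 = [[6, 5, 1, 3]]^T, v_2 = [[-2, -2, -1, -1]]^T. Check: (A - 4I) v_2 = [[0, 0, 0, 0]]^T = 0.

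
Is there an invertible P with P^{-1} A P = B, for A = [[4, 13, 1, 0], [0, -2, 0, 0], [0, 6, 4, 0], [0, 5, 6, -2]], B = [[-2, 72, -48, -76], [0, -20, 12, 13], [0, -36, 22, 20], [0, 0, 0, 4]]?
Both have characteristic polynomial (x - 4)^2(x + 2)^2, but the minimal polynomial of A is (x - 4)^2(x + 2)^2 while the minimal polynomial of B is (x - 4)^2(x + 2). The minimal polynomial is a similarity invariant, so A and B are not similar.

No.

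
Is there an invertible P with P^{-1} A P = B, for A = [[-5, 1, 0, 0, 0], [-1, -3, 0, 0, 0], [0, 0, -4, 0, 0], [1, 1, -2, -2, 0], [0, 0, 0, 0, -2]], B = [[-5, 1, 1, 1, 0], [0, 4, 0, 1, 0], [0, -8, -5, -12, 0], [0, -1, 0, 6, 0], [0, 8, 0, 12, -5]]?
trace(A) = -16 but trace(B) = -5. The trace is a similarity invariant, so A and B are not similar.

No.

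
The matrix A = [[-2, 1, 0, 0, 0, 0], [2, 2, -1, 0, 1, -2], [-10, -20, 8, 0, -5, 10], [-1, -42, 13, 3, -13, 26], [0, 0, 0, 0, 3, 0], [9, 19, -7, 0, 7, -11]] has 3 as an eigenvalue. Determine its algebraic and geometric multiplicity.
algebraic multiplicity 3, geometric multiplicity 3

The characteristic polynomial is (x - 3)^3(x + 2)^3, so the factor x - 3 appears with exponent 3: the algebraic multiplicity is 3.

rank(A - 3I) = 3, so the eigenspace has dimension 6 - 3 = 3: the geometric multiplicity is 3.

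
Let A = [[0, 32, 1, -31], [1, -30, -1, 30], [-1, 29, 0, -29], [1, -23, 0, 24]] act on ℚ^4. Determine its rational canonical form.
The invariant factors of A (the non-unit diagonal entries of the Smith normal form of xI - A over ℚ[x]) are (x^2 + 3x - 5)^2, each dividing the next. The characteristic polynomial is their product, (x^2 + 3x - 5)^2.

The rational canonical form is the block-diagonal matrix of companion matrices C(f_i):
R = [[0, 0, 0, -25], [1, 0, 0, 30], [0, 1, 0, 1], [0, 0, 1, -6]].

Note the characteristic polynomial does not split into linear factors over ℚ, so A has no Jordan form over ℚ; the rational canonical form exists over any field.

R = [[0, 0, 0, -25], [1, 0, 0, 30], [0, 1, 0, 1], [0, 0, 1, -6]]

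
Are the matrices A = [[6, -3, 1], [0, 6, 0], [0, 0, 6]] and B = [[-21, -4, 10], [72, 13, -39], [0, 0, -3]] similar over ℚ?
No.

trace(A) = 18 but trace(B) = -11. The trace is a similarity invariant, so A and B are not similar.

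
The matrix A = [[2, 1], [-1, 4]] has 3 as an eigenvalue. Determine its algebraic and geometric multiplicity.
The characteristic polynomial is (x - 3)^2, so the factor x - 3 appears with exponent 2: the algebraic multiplicity is 2.

rank(A - 3I) = 1, so the eigenspace has dimension 2 - 1 = 1: the geometric multiplicity is 1.

Since 1 < 2, A is not diagonalizable.

algebraic multiplicity 2, geometric multiplicity 1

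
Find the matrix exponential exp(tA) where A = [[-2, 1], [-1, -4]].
e^{tA} = [[(t + 1)*e^{-3*t}, t*e^{-3*t}], [-t*e^{-3*t}, (1 - t)*e^{-3*t}]]

A has Jordan form J = [[-3, 1], [0, -3]] with A = PJP^{-1}, so e^{tA} = P e^{tJ} P^{-1}.

For a Jordan block J_k(λ), e^{tJ_k(λ)} = e^{λt} · (I + tN + t^2 N^2/2! + ... + t^{k-1} N^{k-1}/(k-1)!) where N is the nilpotent superdiagonal part.

Assembling the blocks and conjugating back gives the entries of e^{tA} as shown above.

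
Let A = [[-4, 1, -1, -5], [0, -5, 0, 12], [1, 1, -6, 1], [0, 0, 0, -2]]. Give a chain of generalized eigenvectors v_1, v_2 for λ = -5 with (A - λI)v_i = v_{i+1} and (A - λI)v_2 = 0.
v_1 = [[0, 1, 0, 0]]^T, v_2 = [[1, 0, 1, 0]]^T

We seek v_1 ∈ ker((A + 5I)^2) \ ker(A + 5I), then set v_{i+1} = (A + 5I) v_i.

One such chain is v_1 = [[0, 1, 0, 0]]^T, v_2 = [[1, 0, 1, 0]]^T. Check: (A + 5I) v_2 = [[0, 0, 0, 0]]^T = 0.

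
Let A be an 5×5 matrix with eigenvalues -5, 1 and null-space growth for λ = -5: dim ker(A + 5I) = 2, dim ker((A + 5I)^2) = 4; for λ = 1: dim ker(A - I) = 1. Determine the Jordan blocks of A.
Jordan blocks: (-5, 2), (-5, 2), (1, 1)

λ = -5: successive nullity increments [2, 2] count blocks of size ≥ k; block sizes are [2, 2].
λ = 1: successive nullity increments [1] count blocks of size ≥ k; block sizes are [1].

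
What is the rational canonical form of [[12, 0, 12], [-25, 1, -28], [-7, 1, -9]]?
R = [[0, 0, 12], [1, 0, -7], [0, 1, 4]]

The invariant factors of A (the non-unit diagonal entries of the Smith normal form of xI - A over ℚ[x]) are (x - 3)(x^2 - x + 4), each dividing the next. The characteristic polynomial is their product, (x - 3)(x^2 - x + 4).

The rational canonical form is the block-diagonal matrix of companion matrices C(f_i):
R = [[0, 0, 12], [1, 0, -7], [0, 1, 4]].

Note the characteristic polynomial does not split into linear factors over ℚ, so A has no Jordan form over ℚ; the rational canonical form exists over any field.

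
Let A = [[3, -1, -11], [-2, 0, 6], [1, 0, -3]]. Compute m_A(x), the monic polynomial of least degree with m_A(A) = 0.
m_A(x) = x^3

The characteristic polynomial factors as x^3. The minimal polynomial is ∏(x - λ)^{k_λ} where k_λ is the size of the largest Jordan block at λ.

For λ = 0: rank(A) = 2, and the largest Jordan block has size 3 (the smallest k with rank(A^k) = rank(A^(k+1))).

So m_A(x) = x^3.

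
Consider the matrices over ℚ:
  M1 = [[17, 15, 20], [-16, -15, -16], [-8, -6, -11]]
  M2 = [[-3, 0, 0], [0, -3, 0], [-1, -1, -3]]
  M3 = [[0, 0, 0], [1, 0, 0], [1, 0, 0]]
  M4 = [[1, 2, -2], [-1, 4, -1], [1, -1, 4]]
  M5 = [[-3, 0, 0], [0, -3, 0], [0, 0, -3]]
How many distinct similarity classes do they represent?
Characteristic polynomials: χ_{M1} = (x + 3)^3, χ_{M2} = (x + 3)^3, χ_{M3} = x^3, χ_{M4} = (x - 3)^3, χ_{M5} = (x + 3)^3.

{M1, M2}: invariant factors x + 3, (x + 3)^2.

{M3}: invariant factors x, x^2.

{M4}: invariant factors x - 3, (x - 3)^2.

{M5}: invariant factors x + 3, x + 3, x + 3.

Matrices are similar if and only if their invariant-factor lists agree; the partition into similarity classes is {M1, M2}, {M3}, {M4}, {M5}.

4 classes: {M1, M2}, {M3}, {M4}, {M5}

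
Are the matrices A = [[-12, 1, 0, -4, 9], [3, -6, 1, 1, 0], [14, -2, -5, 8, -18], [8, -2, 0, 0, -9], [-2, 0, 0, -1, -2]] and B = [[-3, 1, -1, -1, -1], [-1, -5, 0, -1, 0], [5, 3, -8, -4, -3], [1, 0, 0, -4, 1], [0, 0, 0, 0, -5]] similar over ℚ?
Yes.

Two matrices over a field are similar if and only if they have the same invariant factors.

Both A and B have characteristic polynomial (x + 5)^5 and minimal polynomial (x + 5)^3. Computing further, both have invariant factors (x + 5)^2, (x + 5)^3. Hence A and B are similar.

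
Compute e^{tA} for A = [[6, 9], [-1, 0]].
e^{tA} = [[(3*t + 1)*e^{3*t}, 9*t*e^{3*t}], [-t*e^{3*t}, (1 - 3*t)*e^{3*t}]]

A has Jordan form J = [[3, 1], [0, 3]] with A = PJP^{-1}, so e^{tA} = P e^{tJ} P^{-1}.

For a Jordan block J_k(λ), e^{tJ_k(λ)} = e^{λt} · (I + tN + t^2 N^2/2! + ... + t^{k-1} N^{k-1}/(k-1)!) where N is the nilpotent superdiagonal part.

Assembling the blocks and conjugating back gives the entries of e^{tA} as shown above.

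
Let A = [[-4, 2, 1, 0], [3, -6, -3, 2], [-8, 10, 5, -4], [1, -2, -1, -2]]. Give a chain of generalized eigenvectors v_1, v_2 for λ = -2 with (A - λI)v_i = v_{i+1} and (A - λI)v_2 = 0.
We seek v_1 ∈ ker((A + 2I)^2) \ ker(A + 2I), then set v_{i+1} = (A + 2I) v_i.

One such chain is v_1 = [[1, 4, -6, -2]]^T, v_2 = [[0, 1, -2, -1]]^T. Check: (A + 2I) v_2 = [[0, 0, 0, 0]]^T = 0.

v_1 = [[1, 4, -6, -2]]^T, v_2 = [[0, 1, -2, -1]]^T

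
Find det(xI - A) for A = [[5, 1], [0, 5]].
χ_A(x) = (x - 5)^2

xI - A = [[x - 5, -1], [0, x - 5]].

Expanding det(xI - A) along the first row:
det(xI - A) = + (x - 5)·det([[x - 5]]) - (-1)·det([[0]]).

Evaluating gives χ_A(x) = x^2 - 10x + 25 = (x - 5)^2.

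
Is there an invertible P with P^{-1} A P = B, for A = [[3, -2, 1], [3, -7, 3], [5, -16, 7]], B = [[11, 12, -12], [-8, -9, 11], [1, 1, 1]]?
Yes.

Two matrices over a field are similar if and only if they have the same invariant factors.

Both A and B have characteristic polynomial (x - 2)^2(x + 1) and minimal polynomial (x - 2)^2(x + 1). Computing further, both have invariant factors (x - 2)^2(x + 1). Hence A and B are similar.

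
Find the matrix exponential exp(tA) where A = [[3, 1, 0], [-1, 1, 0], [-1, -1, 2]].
e^{tA} = [[(t + 1)*e^{2*t}, t*e^{2*t}, 0], [-t*e^{2*t}, (1 - t)*e^{2*t}, 0], [-t*e^{2*t}, -t*e^{2*t}, e^{2*t}]]

A has Jordan form J = [[2, 1, 0], [0, 2, 0], [0, 0, 2]] with A = PJP^{-1}, so e^{tA} = P e^{tJ} P^{-1}.

For a Jordan block J_k(λ), e^{tJ_k(λ)} = e^{λt} · (I + tN + t^2 N^2/2! + ... + t^{k-1} N^{k-1}/(k-1)!) where N is the nilpotent superdiagonal part.

Assembling the blocks and conjugating back gives the entries of e^{tA} as shown above.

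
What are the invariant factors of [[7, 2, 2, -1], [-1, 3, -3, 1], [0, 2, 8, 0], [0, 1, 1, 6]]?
x - 6, (x - 6)^3

The Jordan structure of A has elementary divisors (x - 6)^3, (x - 6). Arranging the block sizes at each eigenvalue in decreasing order and taking row products gives the invariant factors.

Invariant factors (smallest first, each dividing the next): x - 6, (x - 6)^3.

Check: the last factor (x - 6)^3 is the minimal polynomial, and the product (x - 6)^4 is the characteristic polynomial.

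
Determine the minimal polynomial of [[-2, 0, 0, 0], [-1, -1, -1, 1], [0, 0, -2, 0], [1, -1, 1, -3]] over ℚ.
m_A(x) = (x + 2)^2

The characteristic polynomial factors as (x + 2)^4. The minimal polynomial is ∏(x - λ)^{k_λ} where k_λ is the size of the largest Jordan block at λ.

For λ = -2: rank(A + 2I) = 1, and the largest Jordan block has size 2 (the smallest k with rank((A + 2I)^k) = rank((A + 2I)^(k+1))).

So m_A(x) = (x + 2)^2.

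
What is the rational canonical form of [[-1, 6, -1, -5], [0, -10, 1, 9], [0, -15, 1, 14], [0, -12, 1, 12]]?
The invariant factors of A (the non-unit diagonal entries of the Smith normal form of xI - A over ℚ[x]) are x + 1, (x - 5)(x + 1)^2, each dividing the next. The characteristic polynomial is their product, (x - 5)(x + 1)^3.

The rational canonical form is the block-diagonal matrix of companion matrices C(f_i):
R = [[-1, 0, 0, 0], [0, 0, 0, 5], [0, 1, 0, 9], [0, 0, 1, 3]].

R = [[-1, 0, 0, 0], [0, 0, 0, 5], [0, 1, 0, 9], [0, 0, 1, 3]]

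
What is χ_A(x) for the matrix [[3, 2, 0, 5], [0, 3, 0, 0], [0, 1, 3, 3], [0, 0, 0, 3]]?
xI - A = [[x - 3, -2, 0, -5], [0, x - 3, 0, 0], [0, -1, x - 3, -3], [0, 0, 0, x - 3]].

Expanding det(xI - A) along the first row:
det(xI - A) = + (x - 3)·det([[x - 3, 0, 0], [-1, x - 3, -3], [0, 0, x - 3]]) - (-2)·det([[0, 0, 0], [0, x - 3, -3], [0, 0, x - 3]]) + (0)·det([[0, x - 3, 0], [0, -1, -3], [0, 0, x - 3]]) - (-5)·det([[0, x - 3, 0], [0, -1, x - 3], [0, 0, 0]]).

Evaluating gives χ_A(x) = x^4 - 12x^3 + 54x^2 - 108x + 81 = (x - 3)^4.

χ_A(x) = (x - 3)^4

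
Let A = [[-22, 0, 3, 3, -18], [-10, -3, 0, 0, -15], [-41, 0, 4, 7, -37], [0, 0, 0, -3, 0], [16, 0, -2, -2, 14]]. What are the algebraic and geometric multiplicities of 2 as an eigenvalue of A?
The characteristic polynomial is (x - 2)(x + 3)^4, so the factor x - 2 appears with exponent 1: the algebraic multiplicity is 1.

rank(A - 2I) = 4, so the eigenspace has dimension 5 - 4 = 1: the geometric multiplicity is 1.

algebraic multiplicity 1, geometric multiplicity 1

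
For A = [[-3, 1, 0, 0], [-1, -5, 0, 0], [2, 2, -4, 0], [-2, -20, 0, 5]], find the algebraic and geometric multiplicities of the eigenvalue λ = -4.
algebraic multiplicity 3, geometric multiplicity 2

The characteristic polynomial is (x - 5)(x + 4)^3, so the factor x + 4 appears with exponent 3: the algebraic multiplicity is 3.

rank(A + 4I) = 2, so the eigenspace has dimension 4 - 2 = 2: the geometric multiplicity is 2.

Since 2 < 3, A is not diagonalizable.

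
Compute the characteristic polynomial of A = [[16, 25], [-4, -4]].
xI - A = [[x - 16, -25], [4, x + 4]].

Expanding det(xI - A) along the first row:
det(xI - A) = + (x - 16)·det([[x + 4]]) - (-25)·det([[4]]).

Evaluating gives χ_A(x) = x^2 - 12x + 36 = (x - 6)^2.

χ_A(x) = (x - 6)^2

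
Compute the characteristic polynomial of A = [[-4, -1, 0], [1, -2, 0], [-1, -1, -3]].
xI - A = [[x + 4, 1, 0], [-1, x + 2, 0], [1, 1, x + 3]].

Expanding det(xI - A) along the first row:
det(xI - A) = + (x + 4)·det([[x + 2, 0], [1, x + 3]]) - (1)·det([[-1, 0], [1, x + 3]]) + (0)·det([[-1, x + 2], [1, 1]]).

Evaluating gives χ_A(x) = x^3 + 9x^2 + 27x + 27 = (x + 3)^3.

χ_A(x) = (x + 3)^3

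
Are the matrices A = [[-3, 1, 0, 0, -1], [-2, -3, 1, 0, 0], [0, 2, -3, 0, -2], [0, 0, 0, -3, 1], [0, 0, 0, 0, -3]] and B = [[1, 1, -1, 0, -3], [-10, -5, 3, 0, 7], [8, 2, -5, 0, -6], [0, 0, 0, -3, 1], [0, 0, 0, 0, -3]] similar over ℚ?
Two matrices over a field are similar if and only if they have the same invariant factors.

Both A and B have characteristic polynomial (x + 3)^5 and minimal polynomial (x + 3)^3. Computing further, both have invariant factors (x + 3)^2, (x + 3)^3. Hence A and B are similar.

Yes.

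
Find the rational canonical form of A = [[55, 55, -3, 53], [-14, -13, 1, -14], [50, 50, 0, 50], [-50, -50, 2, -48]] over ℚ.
The invariant factors of A (the non-unit diagonal entries of the Smith normal form of xI - A over ℚ[x]) are x - 2, (x - 2)(x + 5)^2, each dividing the next. The characteristic polynomial is their product, (x - 2)^2(x + 5)^2.

The rational canonical form is the block-diagonal matrix of companion matrices C(f_i):
R = [[2, 0, 0, 0], [0, 0, 0, 50], [0, 1, 0, -5], [0, 0, 1, -8]].

R = [[2, 0, 0, 0], [0, 0, 0, 50], [0, 1, 0, -5], [0, 0, 1, -8]]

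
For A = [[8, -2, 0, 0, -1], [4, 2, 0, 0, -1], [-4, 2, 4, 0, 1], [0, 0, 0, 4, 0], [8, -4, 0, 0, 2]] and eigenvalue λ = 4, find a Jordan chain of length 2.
We seek v_1 ∈ ker((A - 4I)^2) \ ker(A - 4I), then set v_{i+1} = (A - 4I) v_i.

One such chain is v_1 = [[0, 1, 0, 0, -1]]^T, v_2 = [[-1, -1, 1, 0, -2]]^T. Check: (A - 4I) v_2 = [[0, 0, 0, 0, 0]]^T = 0.

v_1 = [[0, 1, 0, 0, -1]]^T, v_2 = [[-1, -1, 1, 0, -2]]^T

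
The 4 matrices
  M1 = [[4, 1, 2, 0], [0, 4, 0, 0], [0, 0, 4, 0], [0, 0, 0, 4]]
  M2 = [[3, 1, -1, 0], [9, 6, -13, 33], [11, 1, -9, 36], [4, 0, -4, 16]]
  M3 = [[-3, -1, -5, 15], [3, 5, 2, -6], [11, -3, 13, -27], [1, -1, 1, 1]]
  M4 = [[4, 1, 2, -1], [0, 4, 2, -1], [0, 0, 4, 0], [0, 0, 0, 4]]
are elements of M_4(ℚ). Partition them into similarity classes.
Characteristic polynomials: χ_{M1} = (x - 4)^4, χ_{M2} = (x - 4)^4, χ_{M3} = (x - 4)^4, χ_{M4} = (x - 4)^4.

{M1}: invariant factors x - 4, x - 4, (x - 4)^2.

{M2, M3, M4}: invariant factors x - 4, (x - 4)^3.

Matrices are similar if and only if their invariant-factor lists agree; the partition into similarity classes is {M1}, {M2, M3, M4}.

2 classes: {M1}, {M2, M3, M4}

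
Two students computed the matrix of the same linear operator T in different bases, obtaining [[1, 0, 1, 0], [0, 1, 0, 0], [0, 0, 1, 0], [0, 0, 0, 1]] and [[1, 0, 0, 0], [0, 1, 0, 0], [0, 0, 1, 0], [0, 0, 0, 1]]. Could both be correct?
Both have characteristic polynomial (x - 1)^4, but the minimal polynomial of A is (x - 1)^2 while the minimal polynomial of B is x - 1. The minimal polynomial is a similarity invariant, so A and B are not similar.

No.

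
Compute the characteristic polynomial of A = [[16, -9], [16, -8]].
χ_A(x) = (x - 4)^2

xI - A = [[x - 16, 9], [-16, x + 8]].

Expanding det(xI - A) along the first row:
det(xI - A) = + (x - 16)·det([[x + 8]]) - (9)·det([[-16]]).

Evaluating gives χ_A(x) = x^2 - 8x + 16 = (x - 4)^2.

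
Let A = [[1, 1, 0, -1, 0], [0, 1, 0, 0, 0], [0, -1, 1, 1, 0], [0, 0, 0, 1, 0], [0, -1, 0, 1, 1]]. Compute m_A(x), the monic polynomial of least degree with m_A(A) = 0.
The characteristic polynomial factors as (x - 1)^5. The minimal polynomial is ∏(x - λ)^{k_λ} where k_λ is the size of the largest Jordan block at λ.

For λ = 1: rank(A - I) = 1, and the largest Jordan block has size 2 (the smallest k with rank((A - I)^k) = rank((A - I)^(k+1))).

So m_A(x) = (x - 1)^2.

m_A(x) = (x - 1)^2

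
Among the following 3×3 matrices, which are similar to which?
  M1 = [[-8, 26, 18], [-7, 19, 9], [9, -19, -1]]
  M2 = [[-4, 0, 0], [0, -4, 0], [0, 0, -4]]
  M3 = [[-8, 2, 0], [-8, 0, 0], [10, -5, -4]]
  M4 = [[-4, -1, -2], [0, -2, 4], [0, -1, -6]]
Characteristic polynomials: χ_{M1} = (x - 6)(x - 2)^2, χ_{M2} = (x + 4)^3, χ_{M3} = (x + 4)^3, χ_{M4} = (x + 4)^3.

{M1}: invariant factors (x - 6)(x - 2)^2.

{M2}: invariant factors x + 4, x + 4, x + 4.

{M3, M4}: invariant factors x + 4, (x + 4)^2.

Matrices are similar if and only if their invariant-factor lists agree; the partition into similarity classes is {M1}, {M2}, {M3, M4}.

3 classes: {M1}, {M2}, {M3, M4}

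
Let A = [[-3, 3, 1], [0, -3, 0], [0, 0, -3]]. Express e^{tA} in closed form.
A has Jordan form J = [[-3, 1, 0], [0, -3, 0], [0, 0, -3]] with A = PJP^{-1}, so e^{tA} = P e^{tJ} P^{-1}.

For a Jordan block J_k(λ), e^{tJ_k(λ)} = e^{λt} · (I + tN + t^2 N^2/2! + ... + t^{k-1} N^{k-1}/(k-1)!) where N is the nilpotent superdiagonal part.

Assembling the blocks and conjugating back gives the entries of e^{tA} as shown above.

e^{tA} = [[e^{-3*t}, 3*t*e^{-3*t}, t*e^{-3*t}], [0, e^{-3*t}, 0], [0, 0, e^{-3*t}]]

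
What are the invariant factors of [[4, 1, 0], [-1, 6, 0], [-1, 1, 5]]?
x - 5, (x - 5)^2

The Jordan structure of A has elementary divisors (x - 5)^2, (x - 5). Arranging the block sizes at each eigenvalue in decreasing order and taking row products gives the invariant factors.

Invariant factors (smallest first, each dividing the next): x - 5, (x - 5)^2.

Check: the last factor (x - 5)^2 is the minimal polynomial, and the product (x - 5)^3 is the characteristic polynomial.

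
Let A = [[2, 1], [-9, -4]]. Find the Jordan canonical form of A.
J = [[-1, 1], [0, -1]]

The characteristic polynomial is det(xI - A) = (x + 1)^2, so the eigenvalues are -1 (algebraic multiplicity 2).

For λ = -1: rank(A + I) = 1, rank((A + I)^2) = 0. The eigenspace has dimension 2 - 1 = 1, so there is 1 Jordan block; the rank sequence gives block sizes [2].

Assembling the blocks gives the Jordan form J above.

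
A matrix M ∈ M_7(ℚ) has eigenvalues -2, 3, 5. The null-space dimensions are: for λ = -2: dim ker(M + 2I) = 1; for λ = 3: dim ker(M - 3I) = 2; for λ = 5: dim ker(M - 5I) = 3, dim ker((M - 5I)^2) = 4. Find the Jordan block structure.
λ = -2: successive nullity increments [1] count blocks of size ≥ k; block sizes are [1].
λ = 3: successive nullity increments [2] count blocks of size ≥ k; block sizes are [1, 1].
λ = 5: successive nullity increments [3, 1] count blocks of size ≥ k; block sizes are [2, 1, 1].

Jordan blocks: (-2, 1), (3, 1), (3, 1), (5, 2), (5, 1), (5, 1)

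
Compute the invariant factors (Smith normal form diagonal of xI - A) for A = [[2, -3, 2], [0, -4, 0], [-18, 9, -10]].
x + 4, (x + 4)^2

The Jordan structure of A has elementary divisors (x + 4)^2, (x + 4). Arranging the block sizes at each eigenvalue in decreasing order and taking row products gives the invariant factors.

Invariant factors (smallest first, each dividing the next): x + 4, (x + 4)^2.

Check: the last factor (x + 4)^2 is the minimal polynomial, and the product (x + 4)^3 is the characteristic polynomial.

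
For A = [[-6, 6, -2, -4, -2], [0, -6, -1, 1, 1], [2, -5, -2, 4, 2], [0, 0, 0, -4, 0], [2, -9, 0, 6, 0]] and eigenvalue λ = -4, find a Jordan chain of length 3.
v_1 = [[-1, 0, 1, -2, 4]]^T, v_2 = [[0, 1, 0, 0, 2]]^T, v_3 = [[2, 0, -1, 0, -1]]^T

We seek v_1 ∈ ker((A + 4I)^3) \ ker((A + 4I)^2), then set v_{i+1} = (A + 4I) v_i.

One such chain is v_1 = [[-1, 0, 1, -2, 4]]^T, v_2 = [[0, 1, 0, 0, 2]]^T, v_3 = [[2, 0, -1, 0, -1]]^T. Check: (A + 4I) v_3 = [[0, 0, 0, 0, 0]]^T = 0.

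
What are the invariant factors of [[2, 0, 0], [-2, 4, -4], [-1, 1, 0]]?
x - 2, (x - 2)^2

The Jordan structure of A has elementary divisors (x - 2)^2, (x - 2). Arranging the block sizes at each eigenvalue in decreasing order and taking row products gives the invariant factors.

Invariant factors (smallest first, each dividing the next): x - 2, (x - 2)^2.

Check: the last factor (x - 2)^2 is the minimal polynomial, and the product (x - 2)^3 is the characteristic polynomial.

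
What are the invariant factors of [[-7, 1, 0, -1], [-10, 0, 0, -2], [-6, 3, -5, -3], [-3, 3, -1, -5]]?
The Jordan structure of A has elementary divisors (x + 5)^3, (x + 2). Arranging the block sizes at each eigenvalue in decreasing order and taking row products gives the invariant factors.

Invariant factors (smallest first, each dividing the next): (x + 2)(x + 5)^3.

Check: the last factor (x + 2)(x + 5)^3 is the minimal polynomial, and the product (x + 2)(x + 5)^3 is the characteristic polynomial.

(x + 2)(x + 5)^3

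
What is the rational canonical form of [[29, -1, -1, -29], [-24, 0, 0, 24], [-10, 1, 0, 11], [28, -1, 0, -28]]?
R = [[0, 0, 0, -24], [1, 0, 0, -4], [0, 1, 0, 10], [0, 0, 1, 1]]

The invariant factors of A (the non-unit diagonal entries of the Smith normal form of xI - A over ℚ[x]) are (x - 3)(x - 2)(x + 2)^2, each dividing the next. The characteristic polynomial is their product, (x - 3)(x - 2)(x + 2)^2.

The rational canonical form is the block-diagonal matrix of companion matrices C(f_i):
R = [[0, 0, 0, -24], [1, 0, 0, -4], [0, 1, 0, 10], [0, 0, 1, 1]].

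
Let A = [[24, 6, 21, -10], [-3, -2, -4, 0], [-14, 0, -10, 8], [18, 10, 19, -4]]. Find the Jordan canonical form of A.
J = [[2, 1, 0, 0], [0, 2, 1, 0], [0, 0, 2, 0], [0, 0, 0, 2]]

The characteristic polynomial is det(xI - A) = (x - 2)^4, so the eigenvalues are 2 (algebraic multiplicity 4).

For λ = 2: rank(A - 2I) = 2, rank((A - 2I)^2) = 1, rank((A - 2I)^3) = 0. The eigenspace has dimension 4 - 2 = 2, so there are 2 Jordan blocks; the rank sequence gives block sizes [3, 1].

Assembling the blocks gives the Jordan form J above.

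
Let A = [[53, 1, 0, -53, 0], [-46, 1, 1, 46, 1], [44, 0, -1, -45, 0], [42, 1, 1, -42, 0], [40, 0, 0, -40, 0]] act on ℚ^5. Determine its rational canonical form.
R = [[0, 0, 0, 0, 40], [1, 0, 0, 0, -88], [0, 1, 0, 0, 86], [0, 0, 1, 0, -44], [0, 0, 0, 1, 11]]

The invariant factors of A (the non-unit diagonal entries of the Smith normal form of xI - A over ℚ[x]) are (x - 5)(x - 2)^2(x^2 - 2x + 2), each dividing the next. The characteristic polynomial is their product, (x - 5)(x - 2)^2(x^2 - 2x + 2).

The rational canonical form is the block-diagonal matrix of companion matrices C(f_i):
R = [[0, 0, 0, 0, 40], [1, 0, 0, 0, -88], [0, 1, 0, 0, 86], [0, 0, 1, 0, -44], [0, 0, 0, 1, 11]].

Note the characteristic polynomial does not split into linear factors over ℚ, so A has no Jordan form over ℚ; the rational canonical form exists over any field.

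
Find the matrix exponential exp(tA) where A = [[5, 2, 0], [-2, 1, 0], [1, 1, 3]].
A has Jordan form J = [[3, 1, 0], [0, 3, 0], [0, 0, 3]] with A = PJP^{-1}, so e^{tA} = P e^{tJ} P^{-1}.

For a Jordan block J_k(λ), e^{tJ_k(λ)} = e^{λt} · (I + tN + t^2 N^2/2! + ... + t^{k-1} N^{k-1}/(k-1)!) where N is the nilpotent superdiagonal part.

Assembling the blocks and conjugating back gives the entries of e^{tA} as shown above.

e^{tA} = [[(2*t + 1)*e^{3*t}, 2*t*e^{3*t}, 0], [-2*t*e^{3*t}, (1 - 2*t)*e^{3*t}, 0], [t*e^{3*t}, t*e^{3*t}, e^{3*t}]]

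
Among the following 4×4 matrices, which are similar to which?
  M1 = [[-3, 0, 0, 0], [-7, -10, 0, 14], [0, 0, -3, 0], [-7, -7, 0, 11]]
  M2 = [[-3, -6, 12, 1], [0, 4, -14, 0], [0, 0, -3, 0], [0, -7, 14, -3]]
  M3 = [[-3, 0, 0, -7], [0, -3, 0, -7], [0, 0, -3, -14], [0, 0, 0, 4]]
Characteristic polynomials: χ_{M1} = (x - 4)(x + 3)^3, χ_{M2} = (x - 4)(x + 3)^3, χ_{M3} = (x - 4)(x + 3)^3.

{M1, M3}: invariant factors x + 3, x + 3, (x - 4)(x + 3).

{M2}: invariant factors x + 3, (x - 4)(x + 3)^2.

Matrices are similar if and only if their invariant-factor lists agree; the partition into similarity classes is {M1, M3}, {M2}.

2 classes: {M1, M3}, {M2}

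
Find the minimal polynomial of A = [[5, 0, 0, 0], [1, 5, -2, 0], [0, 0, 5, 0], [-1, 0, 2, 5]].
The characteristic polynomial factors as (x - 5)^4. The minimal polynomial is ∏(x - λ)^{k_λ} where k_λ is the size of the largest Jordan block at λ.

For λ = 5: rank(A - 5I) = 1, and the largest Jordan block has size 2 (the smallest k with rank((A - 5I)^k) = rank((A - 5I)^(k+1))).

So m_A(x) = (x - 5)^2.

m_A(x) = (x - 5)^2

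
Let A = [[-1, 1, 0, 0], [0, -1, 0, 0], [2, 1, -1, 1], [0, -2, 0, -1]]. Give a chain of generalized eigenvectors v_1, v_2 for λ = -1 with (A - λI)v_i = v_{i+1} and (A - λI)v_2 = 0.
We seek v_1 ∈ ker((A + I)^2) \ ker(A + I), then set v_{i+1} = (A + I) v_i.

One such chain is v_1 = [[-1, 1, -2, 3]]^T, v_2 = [[1, 0, 2, -2]]^T. Check: (A + I) v_2 = [[0, 0, 0, 0]]^T = 0.

v_1 = [[-1, 1, -2, 3]]^T, v_2 = [[1, 0, 2, -2]]^T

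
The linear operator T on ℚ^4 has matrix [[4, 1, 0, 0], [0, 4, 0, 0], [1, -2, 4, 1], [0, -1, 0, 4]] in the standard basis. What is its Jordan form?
The characteristic polynomial is det(xI - A) = (x - 4)^4, so the eigenvalues are 4 (algebraic multiplicity 4).

For λ = 4: rank(A - 4I) = 2, rank((A - 4I)^2) = 0. The eigenspace has dimension 4 - 2 = 2, so there are 2 Jordan blocks; the rank sequence gives block sizes [2, 2].

Assembling the blocks gives the Jordan form J above.

J = [[4, 1, 0, 0], [0, 4, 0, 0], [0, 0, 4, 1], [0, 0, 0, 4]]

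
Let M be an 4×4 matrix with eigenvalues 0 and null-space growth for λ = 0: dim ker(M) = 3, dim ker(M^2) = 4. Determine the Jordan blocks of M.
λ = 0: successive nullity increments [3, 1] count blocks of size ≥ k; block sizes are [2, 1, 1].

Jordan blocks: (0, 2), (0, 1), (0, 1)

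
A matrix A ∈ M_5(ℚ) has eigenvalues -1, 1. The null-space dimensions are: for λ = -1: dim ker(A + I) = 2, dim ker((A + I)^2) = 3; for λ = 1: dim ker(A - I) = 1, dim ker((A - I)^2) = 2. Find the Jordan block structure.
Jordan blocks: (-1, 2), (-1, 1), (1, 2)

λ = -1: successive nullity increments [2, 1] count blocks of size ≥ k; block sizes are [2, 1].
λ = 1: successive nullity increments [1, 1] count blocks of size ≥ k; block sizes are [2].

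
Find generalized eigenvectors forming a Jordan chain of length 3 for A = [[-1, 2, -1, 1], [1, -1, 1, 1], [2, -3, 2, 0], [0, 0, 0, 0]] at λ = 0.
We seek v_1 ∈ ker(A^3) \ ker(A^2), then set v_{i+1} = A v_i.

One such chain is v_1 = [[1, 0, 0, 0]]^T, v_2 = [[-1, 1, 2, 0]]^T, v_3 = [[1, 0, -1, 0]]^T. Check: A v_3 = [[0, 0, 0, 0]]^T = 0.

v_1 = [[1, 0, 0, 0]]^T, v_2 = [[-1, 1, 2, 0]]^T, v_3 = [[1, 0, -1, 0]]^T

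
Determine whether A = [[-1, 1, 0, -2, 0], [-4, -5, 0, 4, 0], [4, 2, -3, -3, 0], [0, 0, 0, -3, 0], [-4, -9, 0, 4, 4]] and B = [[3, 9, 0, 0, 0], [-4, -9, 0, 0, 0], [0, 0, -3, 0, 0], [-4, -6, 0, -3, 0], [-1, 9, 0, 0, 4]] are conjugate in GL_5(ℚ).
No.

Both have characteristic polynomial (x - 4)(x + 3)^4 and minimal polynomial (x - 4)(x + 3)^2. But rank(A + 3I) = 3 for A while rank(B + 3I) = 2 for B, so the number of Jordan blocks at λ = -3 differs. A and B are not similar.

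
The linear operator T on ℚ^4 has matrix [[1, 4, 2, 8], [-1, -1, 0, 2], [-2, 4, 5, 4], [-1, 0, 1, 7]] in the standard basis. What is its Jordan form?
The characteristic polynomial is det(xI - A) = (x - 5)^2(x - 1)^2, so the eigenvalues are 1 (algebraic multiplicity 2), 5 (algebraic multiplicity 2).

For λ = 1: rank(A - I) = 3, rank((A - I)^2) = 2. The eigenspace has dimension 4 - 3 = 1, so there is 1 Jordan block; the rank sequence gives block sizes [2].

For λ = 5: rank(A - 5I) = 3, rank((A - 5I)^2) = 2. The eigenspace has dimension 4 - 3 = 1, so there is 1 Jordan block; the rank sequence gives block sizes [2].

Assembling the blocks gives the Jordan form J above.

J = [[1, 1, 0, 0], [0, 1, 0, 0], [0, 0, 5, 1], [0, 0, 0, 5]]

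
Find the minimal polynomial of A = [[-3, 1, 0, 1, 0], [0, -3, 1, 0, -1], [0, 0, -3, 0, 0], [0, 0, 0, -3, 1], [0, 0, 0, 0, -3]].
m_A(x) = (x + 3)^3

The characteristic polynomial factors as (x + 3)^5. The minimal polynomial is ∏(x - λ)^{k_λ} where k_λ is the size of the largest Jordan block at λ.

For λ = -3: rank(A + 3I) = 3, and the largest Jordan block has size 3 (the smallest k with rank((A + 3I)^k) = rank((A + 3I)^(k+1))).

So m_A(x) = (x + 3)^3.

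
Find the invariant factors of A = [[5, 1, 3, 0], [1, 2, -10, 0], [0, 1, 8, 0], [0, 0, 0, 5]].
x - 5, (x - 5)^3

The Jordan structure of A has elementary divisors (x - 5)^3, (x - 5). Arranging the block sizes at each eigenvalue in decreasing order and taking row products gives the invariant factors.

Invariant factors (smallest first, each dividing the next): x - 5, (x - 5)^3.

Check: the last factor (x - 5)^3 is the minimal polynomial, and the product (x - 5)^4 is the characteristic polynomial.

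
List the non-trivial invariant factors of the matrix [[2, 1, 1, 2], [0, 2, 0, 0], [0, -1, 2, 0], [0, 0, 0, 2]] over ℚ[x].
x - 2, (x - 2)^3

The Jordan structure of A has elementary divisors (x - 2)^3, (x - 2). Arranging the block sizes at each eigenvalue in decreasing order and taking row products gives the invariant factors.

Invariant factors (smallest first, each dividing the next): x - 2, (x - 2)^3.

Check: the last factor (x - 2)^3 is the minimal polynomial, and the product (x - 2)^4 is the characteristic polynomial.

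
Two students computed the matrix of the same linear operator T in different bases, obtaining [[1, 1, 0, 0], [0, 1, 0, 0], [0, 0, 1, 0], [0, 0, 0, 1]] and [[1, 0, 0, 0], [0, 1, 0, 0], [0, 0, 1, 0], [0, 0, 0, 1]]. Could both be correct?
No.

Both have characteristic polynomial (x - 1)^4, but the minimal polynomial of A is (x - 1)^2 while the minimal polynomial of B is x - 1. The minimal polynomial is a similarity invariant, so A and B are not similar.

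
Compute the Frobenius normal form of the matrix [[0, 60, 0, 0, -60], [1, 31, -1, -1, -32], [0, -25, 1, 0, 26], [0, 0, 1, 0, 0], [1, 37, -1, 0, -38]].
The invariant factors of A (the non-unit diagonal entries of the Smith normal form of xI - A over ℚ[x]) are (x + 2)^2(x + 5)(x^2 - 3x + 3), each dividing the next. The characteristic polynomial is their product, (x + 2)^2(x + 5)(x^2 - 3x + 3).

The rational canonical form is the block-diagonal matrix of companion matrices C(f_i):
R = [[0, 0, 0, 0, -60], [1, 0, 0, 0, -12], [0, 1, 0, 0, 25], [0, 0, 1, 0, 0], [0, 0, 0, 1, -6]].

Note the characteristic polynomial does not split into linear factors over ℚ, so A has no Jordan form over ℚ; the rational canonical form exists over any field.

R = [[0, 0, 0, 0, -60], [1, 0, 0, 0, -12], [0, 1, 0, 0, 25], [0, 0, 1, 0, 0], [0, 0, 0, 1, -6]]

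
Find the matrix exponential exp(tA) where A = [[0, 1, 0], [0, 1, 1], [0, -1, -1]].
A has Jordan form J = [[0, 1, 0], [0, 0, 1], [0, 0, 0]] with A = PJP^{-1}, so e^{tA} = P e^{tJ} P^{-1}.

For a Jordan block J_k(λ), e^{tJ_k(λ)} = e^{λt} · (I + tN + t^2 N^2/2! + ... + t^{k-1} N^{k-1}/(k-1)!) where N is the nilpotent superdiagonal part.

Assembling the blocks and conjugating back gives the entries of e^{tA} as shown above.

e^{tA} = [[1, t*(t + 2)/2, t^2/2], [0, t + 1, t], [0, -t, 1 - t]]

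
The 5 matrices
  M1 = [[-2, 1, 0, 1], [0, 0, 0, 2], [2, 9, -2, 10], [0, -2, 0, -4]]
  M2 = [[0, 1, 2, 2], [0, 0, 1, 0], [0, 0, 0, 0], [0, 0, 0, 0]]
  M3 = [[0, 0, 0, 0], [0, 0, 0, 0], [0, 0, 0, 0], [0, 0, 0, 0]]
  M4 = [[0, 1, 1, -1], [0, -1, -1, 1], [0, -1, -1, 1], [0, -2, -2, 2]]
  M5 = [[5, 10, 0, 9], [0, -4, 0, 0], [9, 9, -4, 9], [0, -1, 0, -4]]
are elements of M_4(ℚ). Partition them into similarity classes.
5 classes: {M1}, {M2}, {M3}, {M4}, {M5}

Characteristic polynomials: χ_{M1} = (x + 2)^4, χ_{M2} = x^4, χ_{M3} = x^4, χ_{M4} = x^4, χ_{M5} = (x - 5)(x + 4)^3.

{M1}: invariant factors (x + 2)^2, (x + 2)^2.

{M2}: invariant factors x, x^3.

{M3}: invariant factors x, x, x, x.

{M4}: invariant factors x, x, x^2.

{M5}: invariant factors x + 4, (x - 5)(x + 4)^2.

Matrices are similar if and only if their invariant-factor lists agree; the partition into similarity classes is {M1}, {M2}, {M3}, {M4}, {M5}.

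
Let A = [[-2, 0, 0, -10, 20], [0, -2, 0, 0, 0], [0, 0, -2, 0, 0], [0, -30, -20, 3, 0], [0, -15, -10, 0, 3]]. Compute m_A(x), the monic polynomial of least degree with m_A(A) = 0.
m_A(x) = (x - 3)(x + 2)

The characteristic polynomial factors as (x - 3)^2(x + 2)^3. The minimal polynomial is ∏(x - λ)^{k_λ} where k_λ is the size of the largest Jordan block at λ.

For λ = -2: rank(A + 2I) = 2, and the largest Jordan block has size 1 (the smallest k with rank((A + 2I)^k) = rank((A + 2I)^(k+1))).
For λ = 3: rank(A - 3I) = 3, and the largest Jordan block has size 1 (the smallest k with rank((A - 3I)^k) = rank((A - 3I)^(k+1))).

So m_A(x) = (x - 3)(x + 2).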